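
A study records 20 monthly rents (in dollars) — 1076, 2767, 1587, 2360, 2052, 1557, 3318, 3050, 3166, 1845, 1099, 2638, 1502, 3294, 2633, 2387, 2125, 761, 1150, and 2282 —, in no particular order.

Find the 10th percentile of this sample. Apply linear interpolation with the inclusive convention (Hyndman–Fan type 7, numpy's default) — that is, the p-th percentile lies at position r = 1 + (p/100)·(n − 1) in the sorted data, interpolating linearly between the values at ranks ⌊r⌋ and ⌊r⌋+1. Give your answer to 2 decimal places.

1096.70

Sorted: 761, 1076, 1099, 1150, 1502, 1557, 1587, 1845, 2052, 2125, 2282, 2360, 2387, 2633, 2638, 2767, 3050, 3166, 3294, 3318.
n = 20.
r = 1 + (10/100)·(20 − 1) = 1 + 1.9 = 2.9.
Rank 2 is 1076 and rank 3 is 1099.
Interpolate: 1076 + 0.9·(1099 − 1076) = 1076 + 0.9·23 = 1096.7.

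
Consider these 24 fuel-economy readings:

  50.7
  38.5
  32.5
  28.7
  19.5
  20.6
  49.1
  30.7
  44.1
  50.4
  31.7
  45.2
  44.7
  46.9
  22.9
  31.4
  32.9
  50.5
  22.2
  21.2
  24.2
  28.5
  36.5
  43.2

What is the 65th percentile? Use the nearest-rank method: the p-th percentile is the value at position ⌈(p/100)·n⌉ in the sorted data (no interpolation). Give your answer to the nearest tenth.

43.2

Sorted: 19.5, 20.6, 21.2, 22.2, 22.9, 24.2, 28.5, 28.7, 30.7, 31.4, 31.7, 32.5, 32.9, 36.5, 38.5, 43.2, 44.1, 44.7, 45.2, 46.9, 49.1, 50.4, 50.5, 50.7.
n = 24.
Position = ⌈65/100 · 24⌉ = ⌈15.6⌉ = 16.
The value at rank 16 is 43.2.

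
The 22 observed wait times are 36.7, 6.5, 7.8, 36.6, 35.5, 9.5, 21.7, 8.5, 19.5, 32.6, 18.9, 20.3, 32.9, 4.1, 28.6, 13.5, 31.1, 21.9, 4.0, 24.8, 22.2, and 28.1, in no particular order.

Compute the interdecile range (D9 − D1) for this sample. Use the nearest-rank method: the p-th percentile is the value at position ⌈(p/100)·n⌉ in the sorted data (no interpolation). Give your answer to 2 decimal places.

Sorted: 4.0, 4.1, 6.5, 7.8, 8.5, 9.5, 13.5, 18.9, 19.5, 20.3, 21.7, 21.9, 22.2, 24.8, 28.1, 28.6, 31.1, 32.6, 32.9, 35.5, 36.6, 36.7.
n = 22.
P10: rank ⌈10/100·22⌉ = 3 → 6.5.
P90: rank ⌈90/100·22⌉ = 20 → 35.5.
Difference: 35.5 − 6.5 = 29.

29.00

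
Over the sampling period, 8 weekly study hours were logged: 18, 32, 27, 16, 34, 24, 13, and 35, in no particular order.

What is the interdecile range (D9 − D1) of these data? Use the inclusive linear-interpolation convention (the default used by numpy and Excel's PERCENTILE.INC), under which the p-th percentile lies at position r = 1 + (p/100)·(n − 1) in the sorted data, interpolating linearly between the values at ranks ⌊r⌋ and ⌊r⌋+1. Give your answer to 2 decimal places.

Sorted: 13, 16, 18, 24, 27, 32, 34, 35.
n = 8.
P10: r = 1.7; ranks 1–2 are 13, 16; interpolating gives 15.1.
P90: r = 7.3; ranks 7–8 are 34, 35; interpolating gives 34.3.
Difference: 34.3 − 15.1 = 19.2.

19.20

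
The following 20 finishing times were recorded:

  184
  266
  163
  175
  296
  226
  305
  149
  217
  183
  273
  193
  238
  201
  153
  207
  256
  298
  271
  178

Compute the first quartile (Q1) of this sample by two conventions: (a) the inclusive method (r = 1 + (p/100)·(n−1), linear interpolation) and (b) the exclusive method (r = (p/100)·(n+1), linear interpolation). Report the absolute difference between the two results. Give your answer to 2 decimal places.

2.50

Sorted: 149, 153, 163, 175, 178, 183, 184, 193, 201, 207, 217, 226, 238, 256, 266, 271, 273, 296, 298, 305.
n = 20.
(a) r = 5.75; between ranks 5 (178) and 6 (183): 181.75.
(b) r = 5.25; between ranks 5 (178) and 6 (183): 179.25.
|181.75 − 179.25| = 2.5.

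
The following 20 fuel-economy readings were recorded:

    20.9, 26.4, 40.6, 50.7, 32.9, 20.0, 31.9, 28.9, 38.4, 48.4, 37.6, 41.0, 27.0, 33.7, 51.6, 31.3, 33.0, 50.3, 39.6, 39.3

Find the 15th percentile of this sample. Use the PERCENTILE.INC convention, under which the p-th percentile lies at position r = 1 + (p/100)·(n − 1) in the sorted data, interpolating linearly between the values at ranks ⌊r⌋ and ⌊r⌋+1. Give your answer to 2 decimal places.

Sorted: 20.0, 20.9, 26.4, 27.0, 28.9, 31.3, 31.9, 32.9, 33.0, 33.7, 37.6, 38.4, 39.3, 39.6, 40.6, 41.0, 48.4, 50.3, 50.7, 51.6.
n = 20.
r = 1 + (15/100)·(20 − 1) = 1 + 2.85 = 3.85.
Rank 3 is 26.4 and rank 4 is 27.0.
Interpolate: 26.4 + 0.85·(27.0 − 26.4) = 26.4 + 0.85·0.6 = 26.91.

26.91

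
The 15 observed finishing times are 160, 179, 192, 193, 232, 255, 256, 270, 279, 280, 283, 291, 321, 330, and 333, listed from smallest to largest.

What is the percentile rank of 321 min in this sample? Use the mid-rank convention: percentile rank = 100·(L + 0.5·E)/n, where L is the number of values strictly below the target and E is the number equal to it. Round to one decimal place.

83.3

Count below 321: L = 12; count equal: E = 1; n = 15.
Percentile rank = 100·(12 + 0.5·1)/15 = 100·12.5/15 = 83.33.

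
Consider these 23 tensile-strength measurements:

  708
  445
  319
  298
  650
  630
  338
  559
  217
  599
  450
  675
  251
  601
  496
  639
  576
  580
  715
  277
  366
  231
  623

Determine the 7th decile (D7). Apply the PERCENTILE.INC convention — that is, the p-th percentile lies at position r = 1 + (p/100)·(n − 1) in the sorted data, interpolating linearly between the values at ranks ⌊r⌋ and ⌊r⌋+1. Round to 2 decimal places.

Sorted: 217, 231, 251, 277, 298, 319, 338, 366, 445, 450, 496, 559, 576, 580, 599, 601, 623, 630, 639, 650, 675, 708, 715.
n = 23.
r = 1 + (70/100)·(23 − 1) = 1 + 15.4 = 16.4.
Rank 16 is 601 and rank 17 is 623.
Interpolate: 601 + 0.4·(623 − 601) = 601 + 0.4·22 = 609.8.

609.80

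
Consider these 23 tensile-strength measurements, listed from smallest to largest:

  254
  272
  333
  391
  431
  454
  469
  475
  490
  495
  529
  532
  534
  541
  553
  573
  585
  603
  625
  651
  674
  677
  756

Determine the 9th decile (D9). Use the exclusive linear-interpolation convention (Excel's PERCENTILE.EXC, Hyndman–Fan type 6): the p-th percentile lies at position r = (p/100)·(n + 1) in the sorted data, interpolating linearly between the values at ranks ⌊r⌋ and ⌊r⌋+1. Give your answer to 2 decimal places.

675.80

n = 23.
r = (90/100)·(23 + 1) = 21.6.
Rank 21 is 674 and rank 22 is 677.
Interpolate: 674 + 0.6·(677 − 674) = 674 + 0.6·3 = 675.8.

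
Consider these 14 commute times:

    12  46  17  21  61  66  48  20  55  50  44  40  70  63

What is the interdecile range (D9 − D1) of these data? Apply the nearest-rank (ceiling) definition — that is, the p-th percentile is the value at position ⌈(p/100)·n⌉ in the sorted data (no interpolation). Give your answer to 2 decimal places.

49.00

Sorted: 12, 17, 20, 21, 40, 44, 46, 48, 50, 55, 61, 63, 66, 70.
n = 14.
P10: rank ⌈10/100·14⌉ = 2 → 17.
P90: rank ⌈90/100·14⌉ = 13 → 66.
Difference: 66 − 17 = 49.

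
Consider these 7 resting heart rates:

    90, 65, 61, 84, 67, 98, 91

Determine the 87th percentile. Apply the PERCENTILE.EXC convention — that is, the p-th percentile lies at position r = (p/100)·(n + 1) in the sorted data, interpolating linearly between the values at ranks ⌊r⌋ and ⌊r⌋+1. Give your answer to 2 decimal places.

Sorted: 61, 65, 67, 84, 90, 91, 98.
n = 7.
r = (87/100)·(7 + 1) = 6.96.
Rank 6 is 91 and rank 7 is 98.
Interpolate: 91 + 0.96·(98 − 91) = 91 + 0.96·7 = 97.72.

97.72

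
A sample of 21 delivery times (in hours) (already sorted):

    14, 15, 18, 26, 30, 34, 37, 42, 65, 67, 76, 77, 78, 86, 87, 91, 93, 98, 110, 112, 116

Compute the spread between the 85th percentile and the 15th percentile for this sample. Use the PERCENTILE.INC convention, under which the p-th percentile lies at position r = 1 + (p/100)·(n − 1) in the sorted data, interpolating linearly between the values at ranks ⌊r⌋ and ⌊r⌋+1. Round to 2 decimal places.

n = 21.
P15: r = 4 (integer) → 26.
P85: r = 18 (integer) → 98.
Difference: 98 − 26 = 72.

72.00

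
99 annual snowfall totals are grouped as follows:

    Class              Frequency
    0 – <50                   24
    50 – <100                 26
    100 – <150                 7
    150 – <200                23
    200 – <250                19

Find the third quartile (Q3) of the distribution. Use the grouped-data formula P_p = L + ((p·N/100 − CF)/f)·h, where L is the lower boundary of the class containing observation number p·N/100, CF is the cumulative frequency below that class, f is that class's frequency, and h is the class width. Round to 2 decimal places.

N = 99; target position k = 75/100 · 99 = 74.25.
Cumulative frequencies: 24, 50, 57, 80, 99.
Observation 74.25 falls in the class 150 – <200.
L = 150, CF = 57, f = 23, h = 50.
P75 = 150 + ((74.25 − 57)/23)·50 = 150 + 37.5 = 187.5.

187.50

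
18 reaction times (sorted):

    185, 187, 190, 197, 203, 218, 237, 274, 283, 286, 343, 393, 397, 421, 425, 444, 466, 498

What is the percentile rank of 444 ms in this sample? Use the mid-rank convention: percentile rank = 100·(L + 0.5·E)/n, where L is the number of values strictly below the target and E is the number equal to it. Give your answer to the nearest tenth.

Count below 444: L = 15; count equal: E = 1; n = 18.
Percentile rank = 100·(15 + 0.5·1)/18 = 100·15.5/18 = 86.11.

86.1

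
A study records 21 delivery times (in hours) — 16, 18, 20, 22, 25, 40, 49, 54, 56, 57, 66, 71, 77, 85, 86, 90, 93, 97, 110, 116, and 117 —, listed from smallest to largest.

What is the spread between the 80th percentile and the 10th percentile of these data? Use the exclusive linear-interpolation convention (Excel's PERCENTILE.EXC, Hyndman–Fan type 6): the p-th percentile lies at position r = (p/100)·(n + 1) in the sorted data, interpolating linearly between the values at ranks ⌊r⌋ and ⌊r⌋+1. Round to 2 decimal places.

77.00

n = 21.
P10: r = 2.2; ranks 2–3 are 18, 20; interpolating gives 18.4.
P80: r = 17.6; ranks 17–18 are 93, 97; interpolating gives 95.4.
Difference: 95.4 − 18.4 = 77.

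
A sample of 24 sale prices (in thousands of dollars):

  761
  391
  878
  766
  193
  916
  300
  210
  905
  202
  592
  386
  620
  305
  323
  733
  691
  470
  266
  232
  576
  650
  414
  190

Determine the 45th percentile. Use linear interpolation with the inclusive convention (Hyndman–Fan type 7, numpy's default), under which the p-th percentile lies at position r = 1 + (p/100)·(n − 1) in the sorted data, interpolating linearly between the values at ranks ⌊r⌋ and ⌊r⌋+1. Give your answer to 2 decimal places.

Sorted: 190, 193, 202, 210, 232, 266, 300, 305, 323, 386, 391, 414, 470, 576, 592, 620, 650, 691, 733, 761, 766, 878, 905, 916.
n = 24.
r = 1 + (45/100)·(24 − 1) = 1 + 10.35 = 11.35.
Rank 11 is 391 and rank 12 is 414.
Interpolate: 391 + 0.35·(414 − 391) = 391 + 0.35·23 = 399.05.

399.05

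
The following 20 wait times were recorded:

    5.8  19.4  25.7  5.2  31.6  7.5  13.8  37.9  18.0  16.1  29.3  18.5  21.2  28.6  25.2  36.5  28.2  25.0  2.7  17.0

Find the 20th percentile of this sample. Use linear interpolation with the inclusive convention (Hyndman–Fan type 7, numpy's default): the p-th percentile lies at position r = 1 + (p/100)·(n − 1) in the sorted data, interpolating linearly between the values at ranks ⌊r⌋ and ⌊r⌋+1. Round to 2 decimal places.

Sorted: 2.7, 5.2, 5.8, 7.5, 13.8, 16.1, 17.0, 18.0, 18.5, 19.4, 21.2, 25.0, 25.2, 25.7, 28.2, 28.6, 29.3, 31.6, 36.5, 37.9.
n = 20.
r = 1 + (20/100)·(20 − 1) = 1 + 3.8 = 4.8.
Rank 4 is 7.5 and rank 5 is 13.8.
Interpolate: 7.5 + 0.8·(13.8 − 7.5) = 7.5 + 0.8·6.3 = 12.54.

12.54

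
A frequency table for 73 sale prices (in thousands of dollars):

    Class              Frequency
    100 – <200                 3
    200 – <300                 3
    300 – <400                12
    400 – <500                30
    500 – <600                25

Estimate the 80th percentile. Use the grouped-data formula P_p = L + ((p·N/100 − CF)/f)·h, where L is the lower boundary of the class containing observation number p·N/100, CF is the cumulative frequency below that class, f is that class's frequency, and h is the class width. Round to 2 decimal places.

541.60

N = 73; target position k = 80/100 · 73 = 58.4.
Cumulative frequencies: 3, 6, 18, 48, 73.
Observation 58.4 falls in the class 500 – <600.
L = 500, CF = 48, f = 25, h = 100.
P80 = 500 + ((58.4 − 48)/25)·100 = 500 + 41.6 = 541.6.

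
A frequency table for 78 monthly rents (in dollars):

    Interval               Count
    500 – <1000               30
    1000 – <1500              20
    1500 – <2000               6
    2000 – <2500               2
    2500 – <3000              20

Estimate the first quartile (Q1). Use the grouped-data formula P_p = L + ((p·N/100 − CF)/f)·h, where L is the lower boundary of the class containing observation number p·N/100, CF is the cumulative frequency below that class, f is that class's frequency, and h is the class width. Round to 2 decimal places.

825.00

N = 78; target position k = 25/100 · 78 = 19.5.
Cumulative frequencies: 30, 50, 56, 58, 78.
Observation 19.5 falls in the class 500 – <1000.
L = 500, CF = 0, f = 30, h = 500.
P25 = 500 + ((19.5 − 0)/30)·500 = 500 + 325 = 825.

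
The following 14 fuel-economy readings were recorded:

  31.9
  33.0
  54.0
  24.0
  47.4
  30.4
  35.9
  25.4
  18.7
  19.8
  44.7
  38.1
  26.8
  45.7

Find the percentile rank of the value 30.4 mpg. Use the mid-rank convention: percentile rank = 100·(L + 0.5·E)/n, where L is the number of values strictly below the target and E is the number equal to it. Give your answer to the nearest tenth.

Sorted: 18.7, 19.8, 24.0, 25.4, 26.8, 30.4, 31.9, 33.0, 35.9, 38.1, 44.7, 45.7, 47.4, 54.0.
Count below 30.4: L = 5; count equal: E = 1; n = 14.
Percentile rank = 100·(5 + 0.5·1)/14 = 100·5.5/14 = 39.29.

39.3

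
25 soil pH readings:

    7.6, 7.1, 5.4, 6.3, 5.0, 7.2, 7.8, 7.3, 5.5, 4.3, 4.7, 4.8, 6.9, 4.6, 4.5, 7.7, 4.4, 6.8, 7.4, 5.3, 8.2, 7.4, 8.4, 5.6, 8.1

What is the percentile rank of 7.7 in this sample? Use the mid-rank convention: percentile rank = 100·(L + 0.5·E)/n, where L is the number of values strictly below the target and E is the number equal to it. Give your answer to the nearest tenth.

Sorted: 4.3, 4.4, 4.5, 4.6, 4.7, 4.8, 5.0, 5.3, 5.4, 5.5, 5.6, 6.3, 6.8, 6.9, 7.1, 7.2, 7.3, 7.4, 7.4, 7.6, 7.7, 7.8, 8.1, 8.2, 8.4.
Count below 7.7: L = 20; count equal: E = 1; n = 25.
Percentile rank = 100·(20 + 0.5·1)/25 = 100·20.5/25 = 82.

82.0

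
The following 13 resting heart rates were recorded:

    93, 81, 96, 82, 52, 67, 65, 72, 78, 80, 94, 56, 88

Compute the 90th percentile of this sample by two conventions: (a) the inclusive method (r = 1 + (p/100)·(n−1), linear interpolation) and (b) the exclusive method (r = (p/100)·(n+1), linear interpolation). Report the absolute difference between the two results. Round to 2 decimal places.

1.40

Sorted: 52, 56, 65, 67, 72, 78, 80, 81, 82, 88, 93, 94, 96.
n = 13.
(a) r = 11.8; between ranks 11 (93) and 12 (94): 93.8.
(b) r = 12.6; between ranks 12 (94) and 13 (96): 95.2.
|93.8 − 95.2| = 1.4.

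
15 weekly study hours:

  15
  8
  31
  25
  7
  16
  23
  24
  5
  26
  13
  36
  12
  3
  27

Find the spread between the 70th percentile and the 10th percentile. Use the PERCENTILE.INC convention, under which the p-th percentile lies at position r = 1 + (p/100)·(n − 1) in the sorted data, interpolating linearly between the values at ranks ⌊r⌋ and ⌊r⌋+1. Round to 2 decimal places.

19.00

Sorted: 3, 5, 7, 8, 12, 13, 15, 16, 23, 24, 25, 26, 27, 31, 36.
n = 15.
P10: r = 2.4; ranks 2–3 are 5, 7; interpolating gives 5.8.
P70: r = 10.8; ranks 10–11 are 24, 25; interpolating gives 24.8.
Difference: 24.8 − 5.8 = 19.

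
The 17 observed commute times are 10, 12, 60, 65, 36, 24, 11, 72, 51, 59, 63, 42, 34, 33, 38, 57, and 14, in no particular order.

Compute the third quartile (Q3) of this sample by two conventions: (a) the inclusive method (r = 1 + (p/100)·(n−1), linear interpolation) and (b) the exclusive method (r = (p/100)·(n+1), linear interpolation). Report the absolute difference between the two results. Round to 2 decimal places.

0.50

Sorted: 10, 11, 12, 14, 24, 33, 34, 36, 38, 42, 51, 57, 59, 60, 63, 65, 72.
n = 17.
(a) r = 13 → value at rank 13 = 59.
(b) r = 13.5; between ranks 13 (59) and 14 (60): 59.5.
|59 − 59.5| = 0.5.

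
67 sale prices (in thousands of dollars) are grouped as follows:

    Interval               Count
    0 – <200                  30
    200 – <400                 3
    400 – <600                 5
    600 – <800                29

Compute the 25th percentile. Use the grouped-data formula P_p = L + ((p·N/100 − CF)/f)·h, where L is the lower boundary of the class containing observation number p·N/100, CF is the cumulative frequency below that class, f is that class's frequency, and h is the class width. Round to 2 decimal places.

111.67

N = 67; target position k = 25/100 · 67 = 16.75.
Cumulative frequencies: 30, 33, 38, 67.
Observation 16.75 falls in the class 0 – <200.
L = 0, CF = 0, f = 30, h = 200.
P25 = 0 + ((16.75 − 0)/30)·200 = 0 + 111.667 = 111.667.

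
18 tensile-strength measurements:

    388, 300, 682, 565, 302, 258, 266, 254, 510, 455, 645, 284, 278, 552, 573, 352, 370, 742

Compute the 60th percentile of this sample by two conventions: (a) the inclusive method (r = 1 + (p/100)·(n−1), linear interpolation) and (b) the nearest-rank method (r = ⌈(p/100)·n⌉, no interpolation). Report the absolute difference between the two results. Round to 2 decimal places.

11.00

Sorted: 254, 258, 266, 278, 284, 300, 302, 352, 370, 388, 455, 510, 552, 565, 573, 645, 682, 742.
n = 18.
(a) r = 11.2; between ranks 11 (455) and 12 (510): 466.
(b) the nearest-rank method: rank 11 → 455.
|466 − 455| = 11.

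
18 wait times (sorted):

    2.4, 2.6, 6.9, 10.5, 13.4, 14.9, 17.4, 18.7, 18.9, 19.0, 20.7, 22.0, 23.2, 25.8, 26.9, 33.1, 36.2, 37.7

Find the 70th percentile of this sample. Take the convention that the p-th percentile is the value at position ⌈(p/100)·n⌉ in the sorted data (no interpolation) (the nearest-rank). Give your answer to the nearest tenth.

23.2

n = 18.
Position = ⌈70/100 · 18⌉ = ⌈12.6⌉ = 13.
The value at rank 13 is 23.2.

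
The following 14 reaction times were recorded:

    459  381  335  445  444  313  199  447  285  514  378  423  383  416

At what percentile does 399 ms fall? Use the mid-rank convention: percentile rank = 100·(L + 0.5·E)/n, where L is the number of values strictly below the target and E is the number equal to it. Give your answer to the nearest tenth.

50.0

Sorted: 199, 285, 313, 335, 378, 381, 383, 416, 423, 444, 445, 447, 459, 514.
Count below 399: L = 7; count equal: E = 0; n = 14.
Percentile rank = 100·(7 + 0.5·0)/14 = 100·7/14 = 50.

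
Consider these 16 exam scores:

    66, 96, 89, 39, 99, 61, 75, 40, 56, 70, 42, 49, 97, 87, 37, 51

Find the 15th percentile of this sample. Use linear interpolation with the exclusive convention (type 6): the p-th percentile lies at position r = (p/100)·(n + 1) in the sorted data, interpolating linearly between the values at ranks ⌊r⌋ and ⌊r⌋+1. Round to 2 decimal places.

Sorted: 37, 39, 40, 42, 49, 51, 56, 61, 66, 70, 75, 87, 89, 96, 97, 99.
n = 16.
r = (15/100)·(16 + 1) = 2.55.
Rank 2 is 39 and rank 3 is 40.
Interpolate: 39 + 0.55·(40 − 39) = 39 + 0.55·1 = 39.55.

39.55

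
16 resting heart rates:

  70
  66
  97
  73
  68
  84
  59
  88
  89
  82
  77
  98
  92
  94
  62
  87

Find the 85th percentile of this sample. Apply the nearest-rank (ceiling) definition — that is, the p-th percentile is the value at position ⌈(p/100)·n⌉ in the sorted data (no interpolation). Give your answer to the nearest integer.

Sorted: 59, 62, 66, 68, 70, 73, 77, 82, 84, 87, 88, 89, 92, 94, 97, 98.
n = 16.
Position = ⌈85/100 · 16⌉ = ⌈13.6⌉ = 14.
The value at rank 14 is 94.

94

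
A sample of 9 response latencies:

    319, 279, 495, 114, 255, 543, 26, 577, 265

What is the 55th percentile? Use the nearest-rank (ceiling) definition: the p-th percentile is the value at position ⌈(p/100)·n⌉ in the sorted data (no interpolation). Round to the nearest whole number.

Sorted: 26, 114, 255, 265, 279, 319, 495, 543, 577.
n = 9.
Position = ⌈55/100 · 9⌉ = ⌈4.95⌉ = 5.
The value at rank 5 is 279.

279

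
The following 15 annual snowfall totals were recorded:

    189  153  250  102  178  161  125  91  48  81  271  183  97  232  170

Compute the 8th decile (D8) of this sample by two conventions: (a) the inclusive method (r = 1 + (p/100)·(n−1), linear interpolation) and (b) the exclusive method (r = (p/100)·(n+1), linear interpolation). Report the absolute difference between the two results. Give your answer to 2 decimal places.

Sorted: 48, 81, 91, 97, 102, 125, 153, 161, 170, 178, 183, 189, 232, 250, 271.
n = 15.
(a) r = 12.2; between ranks 12 (189) and 13 (232): 197.6.
(b) r = 12.8; between ranks 12 (189) and 13 (232): 223.4.
|197.6 − 223.4| = 25.8.

25.80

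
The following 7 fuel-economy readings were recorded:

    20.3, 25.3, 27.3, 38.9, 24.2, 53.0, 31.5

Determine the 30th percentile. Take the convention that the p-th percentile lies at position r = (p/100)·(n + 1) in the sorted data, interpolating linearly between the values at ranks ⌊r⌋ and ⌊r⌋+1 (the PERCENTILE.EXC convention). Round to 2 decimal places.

Sorted: 20.3, 24.2, 25.3, 27.3, 31.5, 38.9, 53.0.
n = 7.
r = (30/100)·(7 + 1) = 2.4.
Rank 2 is 24.2 and rank 3 is 25.3.
Interpolate: 24.2 + 0.4·(25.3 − 24.2) = 24.2 + 0.4·1.1 = 24.64.

24.64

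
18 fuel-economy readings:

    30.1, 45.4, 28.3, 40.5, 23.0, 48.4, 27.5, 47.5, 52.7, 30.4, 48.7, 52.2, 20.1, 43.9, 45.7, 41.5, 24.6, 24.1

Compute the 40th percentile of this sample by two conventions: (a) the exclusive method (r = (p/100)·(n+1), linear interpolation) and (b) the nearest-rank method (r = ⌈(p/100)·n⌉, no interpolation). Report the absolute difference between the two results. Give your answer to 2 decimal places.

Sorted: 20.1, 23.0, 24.1, 24.6, 27.5, 28.3, 30.1, 30.4, 40.5, 41.5, 43.9, 45.4, 45.7, 47.5, 48.4, 48.7, 52.2, 52.7.
n = 18.
(a) r = 7.6; between ranks 7 (30.1) and 8 (30.4): 30.28.
(b) the nearest-rank method: rank 8 → 30.4.
|30.28 − 30.4| = 0.12.

0.12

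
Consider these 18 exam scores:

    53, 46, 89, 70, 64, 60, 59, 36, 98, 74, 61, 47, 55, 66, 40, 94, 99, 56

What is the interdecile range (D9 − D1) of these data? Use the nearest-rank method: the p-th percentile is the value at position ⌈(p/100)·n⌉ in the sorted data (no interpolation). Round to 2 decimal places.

Sorted: 36, 40, 46, 47, 53, 55, 56, 59, 60, 61, 64, 66, 70, 74, 89, 94, 98, 99.
n = 18.
P10: rank ⌈10/100·18⌉ = 2 → 40.
P90: rank ⌈90/100·18⌉ = 17 → 98.
Difference: 98 − 40 = 58.

58.00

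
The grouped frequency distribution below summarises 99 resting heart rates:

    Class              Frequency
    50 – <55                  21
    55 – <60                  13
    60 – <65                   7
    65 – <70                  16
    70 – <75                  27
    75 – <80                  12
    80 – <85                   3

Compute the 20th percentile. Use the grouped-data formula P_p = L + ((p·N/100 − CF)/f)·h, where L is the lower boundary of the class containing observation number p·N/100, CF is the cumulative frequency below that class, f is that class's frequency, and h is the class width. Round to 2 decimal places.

54.71

N = 99; target position k = 20/100 · 99 = 19.8.
Cumulative frequencies: 21, 34, 41, 57, 84, 96, 99.
Observation 19.8 falls in the class 50 – <55.
L = 50, CF = 0, f = 21, h = 5.
P20 = 50 + ((19.8 − 0)/21)·5 = 50 + 4.71429 = 54.7143.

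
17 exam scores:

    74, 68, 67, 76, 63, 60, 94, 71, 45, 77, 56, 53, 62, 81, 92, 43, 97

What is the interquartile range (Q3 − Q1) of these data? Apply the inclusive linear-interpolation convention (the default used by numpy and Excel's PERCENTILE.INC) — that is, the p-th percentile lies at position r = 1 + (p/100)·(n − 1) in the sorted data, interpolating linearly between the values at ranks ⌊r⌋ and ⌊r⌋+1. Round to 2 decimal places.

17.00

Sorted: 43, 45, 53, 56, 60, 62, 63, 67, 68, 71, 74, 76, 77, 81, 92, 94, 97.
n = 17.
P25: r = 5 (integer) → 60.
P75: r = 13 (integer) → 77.
Difference: 77 − 60 = 17.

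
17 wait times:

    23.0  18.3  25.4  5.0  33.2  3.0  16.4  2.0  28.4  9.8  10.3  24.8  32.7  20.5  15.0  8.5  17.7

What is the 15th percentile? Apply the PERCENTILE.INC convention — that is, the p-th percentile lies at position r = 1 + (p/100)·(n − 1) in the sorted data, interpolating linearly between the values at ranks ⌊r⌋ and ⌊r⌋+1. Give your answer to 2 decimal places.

6.40

Sorted: 2.0, 3.0, 5.0, 8.5, 9.8, 10.3, 15.0, 16.4, 17.7, 18.3, 20.5, 23.0, 24.8, 25.4, 28.4, 32.7, 33.2.
n = 17.
r = 1 + (15/100)·(17 − 1) = 1 + 2.4 = 3.4.
Rank 3 is 5.0 and rank 4 is 8.5.
Interpolate: 5.0 + 0.4·(8.5 − 5.0) = 5.0 + 0.4·3.5 = 6.4.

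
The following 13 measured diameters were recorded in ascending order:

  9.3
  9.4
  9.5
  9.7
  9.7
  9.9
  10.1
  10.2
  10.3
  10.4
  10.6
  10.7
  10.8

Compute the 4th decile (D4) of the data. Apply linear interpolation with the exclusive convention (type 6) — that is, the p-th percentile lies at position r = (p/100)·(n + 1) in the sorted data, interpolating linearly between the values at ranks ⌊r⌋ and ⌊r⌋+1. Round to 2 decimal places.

n = 13.
r = (40/100)·(13 + 1) = 5.6.
Rank 5 is 9.7 and rank 6 is 9.9.
Interpolate: 9.7 + 0.6·(9.9 − 9.7) = 9.7 + 0.6·0.2 = 9.82.

9.82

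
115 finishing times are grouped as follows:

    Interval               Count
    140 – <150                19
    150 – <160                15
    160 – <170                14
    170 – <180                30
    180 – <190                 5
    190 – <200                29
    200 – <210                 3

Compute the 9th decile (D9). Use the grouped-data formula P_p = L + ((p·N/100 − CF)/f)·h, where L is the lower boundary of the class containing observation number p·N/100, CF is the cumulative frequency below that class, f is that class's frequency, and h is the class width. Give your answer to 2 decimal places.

N = 115; target position k = 90/100 · 115 = 103.5.
Cumulative frequencies: 19, 34, 48, 78, 83, 112, 115.
Observation 103.5 falls in the class 190 – <200.
L = 190, CF = 83, f = 29, h = 10.
P90 = 190 + ((103.5 − 83)/29)·10 = 190 + 7.06897 = 197.069.

197.07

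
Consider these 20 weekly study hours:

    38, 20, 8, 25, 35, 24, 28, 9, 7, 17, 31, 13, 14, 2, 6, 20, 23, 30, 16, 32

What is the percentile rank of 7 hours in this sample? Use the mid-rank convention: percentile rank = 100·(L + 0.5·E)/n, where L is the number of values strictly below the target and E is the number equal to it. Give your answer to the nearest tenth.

Sorted: 2, 6, 7, 8, 9, 13, 14, 16, 17, 20, 20, 23, 24, 25, 28, 30, 31, 32, 35, 38.
Count below 7: L = 2; count equal: E = 1; n = 20.
Percentile rank = 100·(2 + 0.5·1)/20 = 100·2.5/20 = 12.5.

12.5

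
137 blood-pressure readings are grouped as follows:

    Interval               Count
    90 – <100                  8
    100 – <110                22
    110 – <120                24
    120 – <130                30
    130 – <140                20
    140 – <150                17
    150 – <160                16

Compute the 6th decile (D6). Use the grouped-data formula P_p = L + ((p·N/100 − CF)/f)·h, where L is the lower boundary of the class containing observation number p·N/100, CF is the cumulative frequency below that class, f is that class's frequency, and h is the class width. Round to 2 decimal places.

N = 137; target position k = 60/100 · 137 = 82.2.
Cumulative frequencies: 8, 30, 54, 84, 104, 121, 137.
Observation 82.2 falls in the class 120 – <130.
L = 120, CF = 54, f = 30, h = 10.
P60 = 120 + ((82.2 − 54)/30)·10 = 120 + 9.4 = 129.4.

129.40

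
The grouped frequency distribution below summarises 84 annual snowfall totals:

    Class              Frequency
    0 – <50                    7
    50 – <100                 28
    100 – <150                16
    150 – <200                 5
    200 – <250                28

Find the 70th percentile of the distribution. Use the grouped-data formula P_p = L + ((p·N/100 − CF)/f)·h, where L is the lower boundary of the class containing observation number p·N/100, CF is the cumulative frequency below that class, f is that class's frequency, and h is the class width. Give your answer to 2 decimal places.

N = 84; target position k = 70/100 · 84 = 58.8.
Cumulative frequencies: 7, 35, 51, 56, 84.
Observation 58.8 falls in the class 200 – <250.
L = 200, CF = 56, f = 28, h = 50.
P70 = 200 + ((58.8 − 56)/28)·50 = 200 + 5 = 205.

205.00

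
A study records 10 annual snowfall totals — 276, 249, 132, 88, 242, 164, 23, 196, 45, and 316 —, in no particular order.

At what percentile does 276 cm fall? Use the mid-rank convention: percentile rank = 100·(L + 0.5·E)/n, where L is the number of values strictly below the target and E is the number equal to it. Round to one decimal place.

Sorted: 23, 45, 88, 132, 164, 196, 242, 249, 276, 316.
Count below 276: L = 8; count equal: E = 1; n = 10.
Percentile rank = 100·(8 + 0.5·1)/10 = 100·8.5/10 = 85.

85.0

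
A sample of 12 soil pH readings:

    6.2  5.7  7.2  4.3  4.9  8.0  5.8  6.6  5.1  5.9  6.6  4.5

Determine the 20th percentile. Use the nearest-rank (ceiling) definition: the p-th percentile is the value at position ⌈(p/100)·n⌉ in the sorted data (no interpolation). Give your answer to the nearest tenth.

Sorted: 4.3, 4.5, 4.9, 5.1, 5.7, 5.8, 5.9, 6.2, 6.6, 6.6, 7.2, 8.0.
n = 12.
Position = ⌈20/100 · 12⌉ = ⌈2.4⌉ = 3.
The value at rank 3 is 4.9.

4.9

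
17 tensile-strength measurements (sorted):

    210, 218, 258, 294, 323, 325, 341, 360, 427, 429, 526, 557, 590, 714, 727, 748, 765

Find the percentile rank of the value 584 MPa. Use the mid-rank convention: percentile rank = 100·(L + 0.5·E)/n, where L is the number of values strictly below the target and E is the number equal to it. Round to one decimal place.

70.6

Count below 584: L = 12; count equal: E = 0; n = 17.
Percentile rank = 100·(12 + 0.5·0)/17 = 100·12/17 = 70.59.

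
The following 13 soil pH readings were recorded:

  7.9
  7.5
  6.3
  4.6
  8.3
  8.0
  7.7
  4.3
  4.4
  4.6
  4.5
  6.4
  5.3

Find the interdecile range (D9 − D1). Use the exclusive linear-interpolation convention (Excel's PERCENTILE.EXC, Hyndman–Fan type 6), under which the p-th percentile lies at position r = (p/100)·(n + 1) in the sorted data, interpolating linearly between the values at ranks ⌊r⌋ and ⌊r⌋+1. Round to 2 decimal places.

3.84

Sorted: 4.3, 4.4, 4.5, 4.6, 4.6, 5.3, 6.3, 6.4, 7.5, 7.7, 7.9, 8.0, 8.3.
n = 13.
P10: r = 1.4; ranks 1–2 are 4.3, 4.4; interpolating gives 4.34.
P90: r = 12.6; ranks 12–13 are 8.0, 8.3; interpolating gives 8.18.
Difference: 8.18 − 4.34 = 3.84.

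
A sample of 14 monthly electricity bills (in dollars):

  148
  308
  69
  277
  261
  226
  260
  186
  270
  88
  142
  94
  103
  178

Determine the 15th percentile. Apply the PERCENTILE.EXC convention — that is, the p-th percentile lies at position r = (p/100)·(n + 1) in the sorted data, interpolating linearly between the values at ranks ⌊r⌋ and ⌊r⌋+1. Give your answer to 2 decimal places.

89.50

Sorted: 69, 88, 94, 103, 142, 148, 178, 186, 226, 260, 261, 270, 277, 308.
n = 14.
r = (15/100)·(14 + 1) = 2.25.
Rank 2 is 88 and rank 3 is 94.
Interpolate: 88 + 0.25·(94 − 88) = 88 + 0.25·6 = 89.5.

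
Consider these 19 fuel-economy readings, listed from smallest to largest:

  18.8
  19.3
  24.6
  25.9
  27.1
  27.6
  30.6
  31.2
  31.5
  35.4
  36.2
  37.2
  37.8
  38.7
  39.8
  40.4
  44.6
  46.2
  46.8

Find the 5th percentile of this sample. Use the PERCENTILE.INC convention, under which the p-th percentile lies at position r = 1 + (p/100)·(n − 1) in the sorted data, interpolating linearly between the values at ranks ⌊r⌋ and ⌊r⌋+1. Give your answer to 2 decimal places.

19.25

n = 19.
r = 1 + (5/100)·(19 − 1) = 1 + 0.9 = 1.9.
Rank 1 is 18.8 and rank 2 is 19.3.
Interpolate: 18.8 + 0.9·(19.3 − 18.8) = 18.8 + 0.9·0.5 = 19.25.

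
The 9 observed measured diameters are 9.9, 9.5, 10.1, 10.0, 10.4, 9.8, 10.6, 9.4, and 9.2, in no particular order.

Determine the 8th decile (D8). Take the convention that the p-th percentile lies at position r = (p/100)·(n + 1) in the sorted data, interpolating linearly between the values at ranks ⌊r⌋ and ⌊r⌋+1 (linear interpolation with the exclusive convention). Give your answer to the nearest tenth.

10.4

Sorted: 9.2, 9.4, 9.5, 9.8, 9.9, 10.0, 10.1, 10.4, 10.6.
n = 9.
r = (80/100)·(9 + 1) = 8.
r is an integer, so P80 is the value at rank 8: 10.4.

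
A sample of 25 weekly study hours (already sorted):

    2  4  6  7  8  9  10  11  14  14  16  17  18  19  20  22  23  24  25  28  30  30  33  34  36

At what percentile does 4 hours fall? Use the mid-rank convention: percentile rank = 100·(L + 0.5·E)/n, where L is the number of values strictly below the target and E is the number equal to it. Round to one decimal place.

Count below 4: L = 1; count equal: E = 1; n = 25.
Percentile rank = 100·(1 + 0.5·1)/25 = 100·1.5/25 = 6.

6.0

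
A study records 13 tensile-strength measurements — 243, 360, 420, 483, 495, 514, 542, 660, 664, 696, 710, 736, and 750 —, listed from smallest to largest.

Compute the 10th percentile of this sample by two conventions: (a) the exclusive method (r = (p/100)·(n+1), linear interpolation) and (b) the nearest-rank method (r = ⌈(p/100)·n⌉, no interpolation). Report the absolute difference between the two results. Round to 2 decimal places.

70.20

n = 13.
(a) r = 1.4; between ranks 1 (243) and 2 (360): 289.8.
(b) the nearest-rank method: rank 2 → 360.
|289.8 − 360| = 70.2.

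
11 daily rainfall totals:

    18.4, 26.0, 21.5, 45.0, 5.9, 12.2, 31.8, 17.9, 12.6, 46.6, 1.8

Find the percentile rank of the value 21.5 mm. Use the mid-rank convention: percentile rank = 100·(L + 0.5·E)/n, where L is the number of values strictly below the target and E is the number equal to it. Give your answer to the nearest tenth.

59.1

Sorted: 1.8, 5.9, 12.2, 12.6, 17.9, 18.4, 21.5, 26.0, 31.8, 45.0, 46.6.
Count below 21.5: L = 6; count equal: E = 1; n = 11.
Percentile rank = 100·(6 + 0.5·1)/11 = 100·6.5/11 = 59.09.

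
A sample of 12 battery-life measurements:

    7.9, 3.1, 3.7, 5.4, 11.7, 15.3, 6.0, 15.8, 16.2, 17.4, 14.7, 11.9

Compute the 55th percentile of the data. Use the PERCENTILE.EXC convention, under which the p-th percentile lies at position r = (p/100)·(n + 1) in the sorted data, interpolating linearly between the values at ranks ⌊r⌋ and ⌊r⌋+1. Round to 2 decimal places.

12.32

Sorted: 3.1, 3.7, 5.4, 6.0, 7.9, 11.7, 11.9, 14.7, 15.3, 15.8, 16.2, 17.4.
n = 12.
r = (55/100)·(12 + 1) = 7.15.
Rank 7 is 11.9 and rank 8 is 14.7.
Interpolate: 11.9 + 0.15·(14.7 − 11.9) = 11.9 + 0.15·2.8 = 12.32.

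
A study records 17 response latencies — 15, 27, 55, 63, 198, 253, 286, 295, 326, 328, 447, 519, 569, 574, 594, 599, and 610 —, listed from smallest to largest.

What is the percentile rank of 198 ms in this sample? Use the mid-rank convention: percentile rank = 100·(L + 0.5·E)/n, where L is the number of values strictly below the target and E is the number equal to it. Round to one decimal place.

Count below 198: L = 4; count equal: E = 1; n = 17.
Percentile rank = 100·(4 + 0.5·1)/17 = 100·4.5/17 = 26.47.

26.5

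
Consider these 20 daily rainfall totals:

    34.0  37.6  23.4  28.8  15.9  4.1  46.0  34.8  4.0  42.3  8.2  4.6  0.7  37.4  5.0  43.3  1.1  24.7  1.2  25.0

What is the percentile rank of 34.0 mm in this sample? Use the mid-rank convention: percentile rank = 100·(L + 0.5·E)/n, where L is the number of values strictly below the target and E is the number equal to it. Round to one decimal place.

Sorted: 0.7, 1.1, 1.2, 4.0, 4.1, 4.6, 5.0, 8.2, 15.9, 23.4, 24.7, 25.0, 28.8, 34.0, 34.8, 37.4, 37.6, 42.3, 43.3, 46.0.
Count below 34.0: L = 13; count equal: E = 1; n = 20.
Percentile rank = 100·(13 + 0.5·1)/20 = 100·13.5/20 = 67.5.

67.5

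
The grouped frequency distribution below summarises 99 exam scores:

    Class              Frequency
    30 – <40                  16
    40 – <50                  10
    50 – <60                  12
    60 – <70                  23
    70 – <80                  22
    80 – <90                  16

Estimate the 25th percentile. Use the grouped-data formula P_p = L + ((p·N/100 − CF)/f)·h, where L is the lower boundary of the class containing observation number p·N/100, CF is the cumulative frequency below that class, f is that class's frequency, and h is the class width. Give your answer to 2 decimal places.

N = 99; target position k = 25/100 · 99 = 24.75.
Cumulative frequencies: 16, 26, 38, 61, 83, 99.
Observation 24.75 falls in the class 40 – <50.
L = 40, CF = 16, f = 10, h = 10.
P25 = 40 + ((24.75 − 16)/10)·10 = 40 + 8.75 = 48.75.

48.75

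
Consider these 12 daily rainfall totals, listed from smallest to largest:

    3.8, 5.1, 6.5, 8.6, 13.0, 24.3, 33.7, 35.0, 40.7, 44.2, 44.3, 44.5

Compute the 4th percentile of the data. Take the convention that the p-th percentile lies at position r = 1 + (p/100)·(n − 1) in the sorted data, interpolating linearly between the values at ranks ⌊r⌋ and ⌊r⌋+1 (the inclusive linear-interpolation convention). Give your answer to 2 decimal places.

4.37

n = 12.
r = 1 + (4/100)·(12 − 1) = 1 + 0.44 = 1.44.
Rank 1 is 3.8 and rank 2 is 5.1.
Interpolate: 3.8 + 0.44·(5.1 − 3.8) = 3.8 + 0.44·1.3 = 4.372.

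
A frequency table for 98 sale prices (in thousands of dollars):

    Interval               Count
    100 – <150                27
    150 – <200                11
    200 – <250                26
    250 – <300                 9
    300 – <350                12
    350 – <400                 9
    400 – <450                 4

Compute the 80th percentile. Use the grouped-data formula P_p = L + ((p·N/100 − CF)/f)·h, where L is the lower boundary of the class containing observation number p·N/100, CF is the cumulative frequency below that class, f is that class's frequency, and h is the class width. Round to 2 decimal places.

322.50

N = 98; target position k = 80/100 · 98 = 78.4.
Cumulative frequencies: 27, 38, 64, 73, 85, 94, 98.
Observation 78.4 falls in the class 300 – <350.
L = 300, CF = 73, f = 12, h = 50.
P80 = 300 + ((78.4 − 73)/12)·50 = 300 + 22.5 = 322.5.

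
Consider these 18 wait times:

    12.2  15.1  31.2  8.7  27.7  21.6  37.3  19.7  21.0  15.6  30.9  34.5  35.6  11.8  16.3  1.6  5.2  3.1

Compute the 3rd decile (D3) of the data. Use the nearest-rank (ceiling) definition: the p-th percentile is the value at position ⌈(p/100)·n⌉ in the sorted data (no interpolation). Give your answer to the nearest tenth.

12.2

Sorted: 1.6, 3.1, 5.2, 8.7, 11.8, 12.2, 15.1, 15.6, 16.3, 19.7, 21.0, 21.6, 27.7, 30.9, 31.2, 34.5, 35.6, 37.3.
n = 18.
Position = ⌈30/100 · 18⌉ = ⌈5.4⌉ = 6.
The value at rank 6 is 12.2.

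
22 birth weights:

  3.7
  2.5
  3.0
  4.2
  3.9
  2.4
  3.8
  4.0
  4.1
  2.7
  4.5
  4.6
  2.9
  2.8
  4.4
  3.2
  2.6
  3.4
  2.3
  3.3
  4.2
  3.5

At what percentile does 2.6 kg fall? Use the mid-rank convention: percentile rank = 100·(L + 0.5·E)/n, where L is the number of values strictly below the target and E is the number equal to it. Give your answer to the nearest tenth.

15.9

Sorted: 2.3, 2.4, 2.5, 2.6, 2.7, 2.8, 2.9, 3.0, 3.2, 3.3, 3.4, 3.5, 3.7, 3.8, 3.9, 4.0, 4.1, 4.2, 4.2, 4.4, 4.5, 4.6.
Count below 2.6: L = 3; count equal: E = 1; n = 22.
Percentile rank = 100·(3 + 0.5·1)/22 = 100·3.5/22 = 15.91.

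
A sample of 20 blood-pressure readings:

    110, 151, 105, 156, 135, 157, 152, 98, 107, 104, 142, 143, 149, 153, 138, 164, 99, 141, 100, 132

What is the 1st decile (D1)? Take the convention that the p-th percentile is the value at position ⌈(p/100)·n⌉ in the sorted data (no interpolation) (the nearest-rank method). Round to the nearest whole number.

99

Sorted: 98, 99, 100, 104, 105, 107, 110, 132, 135, 138, 141, 142, 143, 149, 151, 152, 153, 156, 157, 164.
n = 20.
Position = ⌈10/100 · 20⌉ = ⌈2⌉ = 2.
The value at rank 2 is 99.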